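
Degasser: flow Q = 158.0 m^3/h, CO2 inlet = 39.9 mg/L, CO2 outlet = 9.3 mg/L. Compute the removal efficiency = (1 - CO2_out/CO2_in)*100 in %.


CO2_out / CO2_in = 9.3 / 39.9 = 0.23308271
Fraction remaining = 0.23308271
efficiency = (1 - 0.23308271) * 100 = 76.6917 %

76.6917 %


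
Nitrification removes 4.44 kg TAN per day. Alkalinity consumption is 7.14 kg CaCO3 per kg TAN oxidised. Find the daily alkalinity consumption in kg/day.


Alkalinity factor: 7.14 kg CaCO3 consumed per kg TAN nitrified
alk = 4.44 kg TAN * 7.14 = 31.7016 kg CaCO3/day

31.7016 kg CaCO3/day


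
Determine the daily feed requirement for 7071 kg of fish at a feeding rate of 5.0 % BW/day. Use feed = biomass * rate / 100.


Feeding rate fraction = 5.0% / 100 = 0.05
Daily feed = 7071 kg * 0.05 = 353.55 kg/day

353.55 kg/day


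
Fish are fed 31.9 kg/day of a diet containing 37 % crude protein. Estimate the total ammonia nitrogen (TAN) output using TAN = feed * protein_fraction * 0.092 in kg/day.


Protein in feed = 31.9 * 37/100 = 11.803 kg/day
TAN = protein * 0.092 = 11.803 * 0.092 = 1.085876 kg/day

1.085876 kg/day


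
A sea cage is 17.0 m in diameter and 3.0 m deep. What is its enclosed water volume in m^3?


r = d/2 = 17.0/2 = 8.5 m
Base area = pi*r^2 = pi*8.5^2 = 226.98007 m^2
Volume = 226.98007 * 3.0 = 680.94 m^3

680.94 m^3


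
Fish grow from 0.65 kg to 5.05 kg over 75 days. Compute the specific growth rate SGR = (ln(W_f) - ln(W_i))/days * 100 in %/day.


ln(W_f) = ln(5.05) = 1.6193882
ln(W_i) = ln(0.65) = -0.43078292
ln(W_f) - ln(W_i) = 1.6193882 - -0.43078292 = 2.0501711
SGR = 2.0501711 / 75 * 100 = 2.73356 %/day

2.73356 %/day


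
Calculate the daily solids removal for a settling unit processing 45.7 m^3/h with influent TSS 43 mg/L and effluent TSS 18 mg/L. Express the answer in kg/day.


Concentration drop: TSS_in - TSS_out = 43 - 18 = 25 mg/L
Hourly solids removed = Q * dTSS = 45.7 m^3/h * 25 mg/L = 1142.5 g/h  (m^3/h * mg/L = g/h)
Daily solids removed = 1142.5 * 24 = 27420 g/day
Convert g to kg: 27420 / 1000 = 27.42 kg/day

27.42 kg/day


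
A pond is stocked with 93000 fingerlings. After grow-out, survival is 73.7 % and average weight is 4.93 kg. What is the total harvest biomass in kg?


Survivors = 93000 * 73.7/100 = 68541 fish
Harvest biomass = survivors * W_f = 68541 * 4.93 = 337907.13 kg

337907.13 kg


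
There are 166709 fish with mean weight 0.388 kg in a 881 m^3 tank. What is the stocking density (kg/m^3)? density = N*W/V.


Total biomass = 166709 fish * 0.388 kg = 64683.092 kg
Density = total biomass / volume = 64683.092 / 881 = 73.4201 kg/m^3

73.4201 kg/m^3


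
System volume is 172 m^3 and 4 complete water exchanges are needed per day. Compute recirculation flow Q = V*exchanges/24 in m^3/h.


Daily recirculation volume = 172 m^3 * 4 = 688 m^3/day
Flow rate Q = daily volume / 24 h = 688 / 24 = 28.6667 m^3/h

28.6667 m^3/h


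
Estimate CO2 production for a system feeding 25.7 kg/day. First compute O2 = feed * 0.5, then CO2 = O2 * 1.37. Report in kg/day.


O2 = 25.7 * 0.5 = 12.85
CO2 = 12.85 * 1.37 = 17.6045

17.6045 kg/day


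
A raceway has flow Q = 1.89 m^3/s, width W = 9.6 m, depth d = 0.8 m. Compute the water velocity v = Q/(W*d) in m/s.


Cross-sectional area = W * d = 9.6 * 0.8 = 7.68 m^2
Velocity = Q / A = 1.89 / 7.68 = 0.246094 m/s

0.246094 m/s


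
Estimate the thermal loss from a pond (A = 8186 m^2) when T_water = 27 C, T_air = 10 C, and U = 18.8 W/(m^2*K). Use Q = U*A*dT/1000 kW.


Temperature difference dT = 27 - 10 = 17 K
Heat loss (W) = U * A * dT = 18.8 * 8186 * 17 = 2616245.6 W
Convert to kW: 2616245.6 / 1000 = 2616.2456 kW

2616.2456 kW


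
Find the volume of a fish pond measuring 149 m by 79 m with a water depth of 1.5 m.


Base area = L * W = 149 * 79 = 11771 m^2
Volume = area * depth = 11771 * 1.5 = 17656.5 m^3

17656.5 m^3


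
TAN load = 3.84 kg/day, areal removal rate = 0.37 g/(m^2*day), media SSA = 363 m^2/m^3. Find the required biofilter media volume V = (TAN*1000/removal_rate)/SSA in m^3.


A = 3.84*1000 / 0.37 = 10378.378 m^2
V = 10378.378 / 363 = 28.5906

28.5906 m^3


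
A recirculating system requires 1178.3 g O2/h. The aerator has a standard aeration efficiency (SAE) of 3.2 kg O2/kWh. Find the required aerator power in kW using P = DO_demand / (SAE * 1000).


SAE in g O2/kWh = 3.2 * 1000 = 3200 g/kWh
P = DO_demand / SAE_g = 1178.3 / 3200 = 0.368219 kW

0.368219 kW


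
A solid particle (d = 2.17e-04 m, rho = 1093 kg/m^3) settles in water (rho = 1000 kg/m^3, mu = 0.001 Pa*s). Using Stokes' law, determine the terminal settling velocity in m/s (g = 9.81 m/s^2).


Density difference: rho_p - rho_f = 1093 - 1000 = 93 kg/m^3
d^2 = (2.17e-04)^2 = 4.7089e-08 m^2
Numerator = (rho_p - rho_f) * g * d^2 = 93 * 9.81 * 4.7089e-08 = 4.2960707e-05
Denominator = 18 * mu = 18 * 0.001 = 0.018
v_s = 4.2960707e-05 / 0.018 = 0.00238671 m/s
Check: Re = rho_f * v_s * d / mu = 1000 * 0.00238671 * 2.17e-04 / 0.001 = 0.518 < 1, so Stokes' law applies.

0.00238671 m/s


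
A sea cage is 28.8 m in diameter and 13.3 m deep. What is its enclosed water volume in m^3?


r = d/2 = 28.8/2 = 14.4 m
Base area = pi*r^2 = pi*14.4^2 = 651.44065 m^2
Volume = 651.44065 * 13.3 = 8664.16 m^3

8664.16 m^3


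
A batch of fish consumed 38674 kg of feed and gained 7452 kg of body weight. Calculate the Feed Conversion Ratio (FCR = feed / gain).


FCR = feed consumed / weight gained
FCR = 38674 kg / 7452 kg = 5.18975

5.18975


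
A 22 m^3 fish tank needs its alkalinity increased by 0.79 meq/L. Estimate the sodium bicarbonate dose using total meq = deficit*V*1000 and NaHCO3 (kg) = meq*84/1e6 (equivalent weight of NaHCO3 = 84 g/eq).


Tank volume in L = 22 m^3 * 1000 = 22000 L
Total meq required = 0.79 meq/L * 22000 L = 17380 meq
NaHCO3 mass = 17380 meq * 84 mg/meq / 1e6 = 1.45992 kg

1.45992 kg


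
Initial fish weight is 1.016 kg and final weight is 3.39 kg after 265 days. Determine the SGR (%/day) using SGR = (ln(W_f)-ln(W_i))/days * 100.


ln(W_f) = ln(3.39) = 1.2208299
ln(W_i) = ln(1.016) = 0.015873349
ln(W_f) - ln(W_i) = 1.2208299 - 0.015873349 = 1.2049566
SGR = 1.2049566 / 265 * 100 = 0.454701 %/day

0.454701 %/day


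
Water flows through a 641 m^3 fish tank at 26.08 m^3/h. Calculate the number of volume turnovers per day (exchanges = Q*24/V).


Daily flow volume = 26.08 m^3/h * 24 h = 625.92 m^3/day
Exchanges = daily flow / tank volume = 625.92 / 641 = 0.976474 exchanges/day

0.976474 exchanges/day


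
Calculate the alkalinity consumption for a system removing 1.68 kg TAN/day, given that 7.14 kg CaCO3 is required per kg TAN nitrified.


Alkalinity factor: 7.14 kg CaCO3 consumed per kg TAN nitrified
alk = 1.68 kg TAN * 7.14 = 11.9952 kg CaCO3/day

11.9952 kg CaCO3/day


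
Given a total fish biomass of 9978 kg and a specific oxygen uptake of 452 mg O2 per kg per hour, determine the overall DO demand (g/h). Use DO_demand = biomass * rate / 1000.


Total O2 consumption (mg/h) = 9978 kg * 452 mg/(kg*h) = 4510056 mg/h
Convert to g/h: 4510056 / 1000 = 4510.056 g/h

4510.056 g/h


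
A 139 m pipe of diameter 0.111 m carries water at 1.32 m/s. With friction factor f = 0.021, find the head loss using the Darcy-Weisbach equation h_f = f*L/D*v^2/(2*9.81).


v^2 = 1.32^2 = 1.7424 m^2/s^2
L/D = 139/0.111 = 1252.2523
h_f = f*(L/D)*v^2/(2g) = 0.021 * 1252.2523 * 1.7424 / 19.62 = 2.33539 m

2.33539 m


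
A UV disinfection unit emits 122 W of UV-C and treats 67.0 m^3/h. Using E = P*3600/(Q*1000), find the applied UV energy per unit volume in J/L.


Energy delivered per hour = 122 W * 3600 s = 439200 J/h
Volume treated per hour = 67.0 m^3/h * 1000 = 67000 L/h
dose = 439200 / 67000 = 6.55522 J/L

6.55522 J/L


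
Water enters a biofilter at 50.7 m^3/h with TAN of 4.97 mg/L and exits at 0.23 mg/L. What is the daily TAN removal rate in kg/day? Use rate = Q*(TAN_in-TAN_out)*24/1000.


Concentration drop: TAN_in - TAN_out = 4.97 - 0.23 = 4.74 mg/L
Hourly TAN removed = Q * dTAN = 50.7 m^3/h * 4.74 mg/L = 240.318 g/h  (m^3/h * mg/L = g/h)
Daily TAN removed = 240.318 * 24 = 5767.632 g/day
Convert to kg/day: 5767.632 / 1000 = 5.767632 kg/day

5.767632 kg/day


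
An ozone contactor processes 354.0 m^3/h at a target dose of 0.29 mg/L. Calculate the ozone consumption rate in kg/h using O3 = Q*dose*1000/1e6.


O3 demand (mg/h) = Q * dose * 1000 = 354.0 * 0.29 * 1000 = 102660 mg/h
Convert mg to kg: 102660 / 1e6 = 0.10266 kg/h

0.10266 kg/h


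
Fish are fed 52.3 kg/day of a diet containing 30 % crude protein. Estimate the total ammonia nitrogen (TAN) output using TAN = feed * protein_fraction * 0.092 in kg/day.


Protein in feed = 52.3 * 30/100 = 15.69 kg/day
TAN = protein * 0.092 = 15.69 * 0.092 = 1.44348 kg/day

1.44348 kg/day


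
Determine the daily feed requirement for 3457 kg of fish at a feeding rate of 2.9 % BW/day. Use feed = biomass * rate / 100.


Feeding rate fraction = 2.9% / 100 = 0.029
Daily feed = 3457 kg * 0.029 = 100.253 kg/day

100.253 kg/day


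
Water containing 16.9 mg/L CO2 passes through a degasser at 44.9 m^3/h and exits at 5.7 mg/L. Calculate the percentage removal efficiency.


CO2_out / CO2_in = 5.7 / 16.9 = 0.33727811
Fraction remaining = 0.33727811
efficiency = (1 - 0.33727811) * 100 = 66.2722 %

66.2722 %


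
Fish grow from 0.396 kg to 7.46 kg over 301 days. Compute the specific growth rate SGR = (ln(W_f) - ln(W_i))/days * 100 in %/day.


ln(W_f) = ln(7.46) = 2.0095554
ln(W_i) = ln(0.396) = -0.92634107
ln(W_f) - ln(W_i) = 2.0095554 - -0.92634107 = 2.9358965
SGR = 2.9358965 / 301 * 100 = 0.975381 %/day

0.975381 %/day


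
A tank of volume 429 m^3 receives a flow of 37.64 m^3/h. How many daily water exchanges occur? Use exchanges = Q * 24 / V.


Daily flow volume = 37.64 m^3/h * 24 h = 903.36 m^3/day
Exchanges = daily flow / tank volume = 903.36 / 429 = 2.10573 exchanges/day

2.10573 exchanges/day


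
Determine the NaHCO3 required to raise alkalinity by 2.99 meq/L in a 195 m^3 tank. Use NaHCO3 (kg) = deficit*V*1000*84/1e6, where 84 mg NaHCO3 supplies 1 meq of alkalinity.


Tank volume in L = 195 m^3 * 1000 = 195000 L
Total meq required = 2.99 meq/L * 195000 L = 583050 meq
NaHCO3 mass = 583050 meq * 84 mg/meq / 1e6 = 48.9762 kg

48.9762 kg


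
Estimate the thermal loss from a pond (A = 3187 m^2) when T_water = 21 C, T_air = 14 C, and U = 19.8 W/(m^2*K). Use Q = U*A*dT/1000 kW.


Temperature difference dT = 21 - 14 = 7 K
Heat loss (W) = U * A * dT = 19.8 * 3187 * 7 = 441718.2 W
Convert to kW: 441718.2 / 1000 = 441.7182 kW

441.7182 kW


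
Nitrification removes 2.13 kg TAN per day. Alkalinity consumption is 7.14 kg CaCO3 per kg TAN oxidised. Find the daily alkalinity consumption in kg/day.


Alkalinity factor: 7.14 kg CaCO3 consumed per kg TAN nitrified
alk = 2.13 kg TAN * 7.14 = 15.2082 kg CaCO3/day

15.2082 kg CaCO3/day


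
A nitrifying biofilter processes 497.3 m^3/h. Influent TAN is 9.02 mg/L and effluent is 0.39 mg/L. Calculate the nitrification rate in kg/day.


Concentration drop: TAN_in - TAN_out = 9.02 - 0.39 = 8.63 mg/L
Hourly TAN removed = Q * dTAN = 497.3 m^3/h * 8.63 mg/L = 4291.699 g/h  (m^3/h * mg/L = g/h)
Daily TAN removed = 4291.699 * 24 = 103000.776 g/day
Convert to kg/day: 103000.776 / 1000 = 103.000776 kg/day

103.000776 kg/day


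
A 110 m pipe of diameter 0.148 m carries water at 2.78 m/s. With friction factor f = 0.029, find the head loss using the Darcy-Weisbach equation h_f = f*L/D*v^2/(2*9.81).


v^2 = 2.78^2 = 7.7284 m^2/s^2
L/D = 110/0.148 = 743.24324
h_f = f*(L/D)*v^2/(2g) = 0.029 * 743.24324 * 7.7284 / 19.62 = 8.49023 m

8.49023 m


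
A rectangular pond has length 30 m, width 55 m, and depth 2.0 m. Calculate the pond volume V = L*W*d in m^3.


Base area = L * W = 30 * 55 = 1650 m^2
Volume = area * depth = 1650 * 2.0 = 3300 m^3

3300 m^3


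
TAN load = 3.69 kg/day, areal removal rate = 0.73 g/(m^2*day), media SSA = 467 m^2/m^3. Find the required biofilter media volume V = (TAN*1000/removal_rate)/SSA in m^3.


A = 3.69*1000 / 0.73 = 5054.7945 m^2
V = 5054.7945 / 467 = 10.824

10.824 m^3


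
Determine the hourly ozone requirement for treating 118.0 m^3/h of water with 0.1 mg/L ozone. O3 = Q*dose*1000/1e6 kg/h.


O3 demand (mg/h) = Q * dose * 1000 = 118.0 * 0.1 * 1000 = 11800 mg/h
Convert mg to kg: 11800 / 1e6 = 0.0118 kg/h

0.0118 kg/h


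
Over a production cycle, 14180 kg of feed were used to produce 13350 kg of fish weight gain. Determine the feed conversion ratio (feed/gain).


FCR = feed consumed / weight gained
FCR = 14180 kg / 13350 kg = 1.06217

1.06217


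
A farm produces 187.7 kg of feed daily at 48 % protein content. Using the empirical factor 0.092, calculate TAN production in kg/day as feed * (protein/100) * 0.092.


Protein in feed = 187.7 * 48/100 = 90.096 kg/day
TAN = protein * 0.092 = 90.096 * 0.092 = 8.288832 kg/day

8.288832 kg/day


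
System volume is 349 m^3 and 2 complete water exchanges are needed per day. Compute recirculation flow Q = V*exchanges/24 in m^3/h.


Daily recirculation volume = 349 m^3 * 2 = 698 m^3/day
Flow rate Q = daily volume / 24 h = 698 / 24 = 29.0833 m^3/h

29.0833 m^3/h


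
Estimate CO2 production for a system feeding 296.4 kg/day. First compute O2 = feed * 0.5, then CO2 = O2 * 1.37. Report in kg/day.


O2 = 296.4 * 0.5 = 148.2
CO2 = 148.2 * 1.37 = 203.034

203.034 kg/day


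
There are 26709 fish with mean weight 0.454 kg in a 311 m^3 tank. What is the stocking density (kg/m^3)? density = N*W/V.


Total biomass = 26709 fish * 0.454 kg = 12125.886 kg
Density = total biomass / volume = 12125.886 / 311 = 38.99 kg/m^3

38.99 kg/m^3


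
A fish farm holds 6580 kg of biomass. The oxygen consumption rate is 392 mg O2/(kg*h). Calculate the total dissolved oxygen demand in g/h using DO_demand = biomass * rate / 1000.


Total O2 consumption (mg/h) = 6580 kg * 392 mg/(kg*h) = 2579360 mg/h
Convert to g/h: 2579360 / 1000 = 2579.36 g/h

2579.36 g/h


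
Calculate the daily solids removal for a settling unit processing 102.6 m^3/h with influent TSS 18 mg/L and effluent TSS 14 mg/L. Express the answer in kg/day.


Concentration drop: TSS_in - TSS_out = 18 - 14 = 4 mg/L
Hourly solids removed = Q * dTSS = 102.6 m^3/h * 4 mg/L = 410.4 g/h  (m^3/h * mg/L = g/h)
Daily solids removed = 410.4 * 24 = 9849.6 g/day
Convert g to kg: 9849.6 / 1000 = 9.8496 kg/day

9.8496 kg/day


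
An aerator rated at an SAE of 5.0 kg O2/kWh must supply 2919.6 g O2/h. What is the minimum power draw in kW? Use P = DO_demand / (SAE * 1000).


SAE in g O2/kWh = 5.0 * 1000 = 5000 g/kWh
P = DO_demand / SAE_g = 2919.6 / 5000 = 0.58392 kW

0.58392 kW


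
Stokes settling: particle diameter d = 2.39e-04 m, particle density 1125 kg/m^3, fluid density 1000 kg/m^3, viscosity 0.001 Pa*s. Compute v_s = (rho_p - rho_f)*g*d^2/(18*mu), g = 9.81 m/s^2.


Density difference: rho_p - rho_f = 1125 - 1000 = 125 kg/m^3
d^2 = (2.39e-04)^2 = 5.7121e-08 m^2
Numerator = (rho_p - rho_f) * g * d^2 = 125 * 9.81 * 5.7121e-08 = 7.0044626e-05
Denominator = 18 * mu = 18 * 0.001 = 0.018
v_s = 7.0044626e-05 / 0.018 = 0.00389137 m/s
Check: Re = rho_f * v_s * d / mu = 1000 * 0.00389137 * 2.39e-04 / 0.001 = 0.93 < 1, so Stokes' law applies.

0.00389137 m/s


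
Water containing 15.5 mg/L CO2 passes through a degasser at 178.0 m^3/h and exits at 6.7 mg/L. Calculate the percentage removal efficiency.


CO2_out / CO2_in = 6.7 / 15.5 = 0.43225806
Fraction remaining = 0.43225806
efficiency = (1 - 0.43225806) * 100 = 56.7742 %

56.7742 %


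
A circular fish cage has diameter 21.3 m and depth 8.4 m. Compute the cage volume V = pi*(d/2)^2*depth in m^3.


r = d/2 = 21.3/2 = 10.65 m
Base area = pi*r^2 = pi*10.65^2 = 356.32729 m^2
Volume = 356.32729 * 8.4 = 2993.15 m^3

2993.15 m^3


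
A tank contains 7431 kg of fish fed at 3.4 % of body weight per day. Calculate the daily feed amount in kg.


Feeding rate fraction = 3.4% / 100 = 0.034
Daily feed = 7431 kg * 0.034 = 252.654 kg/day

252.654 kg/day


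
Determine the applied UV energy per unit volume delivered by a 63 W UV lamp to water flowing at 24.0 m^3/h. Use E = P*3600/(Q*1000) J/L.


Energy delivered per hour = 63 W * 3600 s = 226800 J/h
Volume treated per hour = 24.0 m^3/h * 1000 = 24000 L/h
dose = 226800 / 24000 = 9.45 J/L

9.45 J/L


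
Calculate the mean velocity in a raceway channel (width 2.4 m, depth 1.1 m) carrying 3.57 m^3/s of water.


Cross-sectional area = W * d = 2.4 * 1.1 = 2.64 m^2
Velocity = Q / A = 3.57 / 2.64 = 1.35227 m/s

1.35227 m/s


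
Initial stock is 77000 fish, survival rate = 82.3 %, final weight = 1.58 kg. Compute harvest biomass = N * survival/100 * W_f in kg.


Survivors = 77000 * 82.3/100 = 63371 fish
Harvest biomass = survivors * W_f = 63371 * 1.58 = 100126.18 kg

100126.18 kg


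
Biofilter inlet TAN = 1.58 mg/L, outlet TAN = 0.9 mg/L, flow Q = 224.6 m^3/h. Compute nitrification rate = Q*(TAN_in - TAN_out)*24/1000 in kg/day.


Concentration drop: TAN_in - TAN_out = 1.58 - 0.9 = 0.68 mg/L
Hourly TAN removed = Q * dTAN = 224.6 m^3/h * 0.68 mg/L = 152.728 g/h  (m^3/h * mg/L = g/h)
Daily TAN removed = 152.728 * 24 = 3665.472 g/day
Convert to kg/day: 3665.472 / 1000 = 3.665472 kg/day

3.665472 kg/day


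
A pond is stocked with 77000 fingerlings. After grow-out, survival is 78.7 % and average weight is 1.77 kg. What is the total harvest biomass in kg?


Survivors = 77000 * 78.7/100 = 60599 fish
Harvest biomass = survivors * W_f = 60599 * 1.77 = 107260.23 kg

107260.23 kg


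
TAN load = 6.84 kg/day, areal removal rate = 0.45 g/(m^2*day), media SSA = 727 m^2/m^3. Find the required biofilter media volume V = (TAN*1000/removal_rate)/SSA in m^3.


A = 6.84*1000 / 0.45 = 15200 m^2
V = 15200 / 727 = 20.9078

20.9078 m^3


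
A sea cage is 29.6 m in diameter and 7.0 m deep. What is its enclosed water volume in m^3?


r = d/2 = 29.6/2 = 14.8 m
Base area = pi*r^2 = pi*14.8^2 = 688.13445 m^2
Volume = 688.13445 * 7.0 = 4816.94 m^3

4816.94 m^3


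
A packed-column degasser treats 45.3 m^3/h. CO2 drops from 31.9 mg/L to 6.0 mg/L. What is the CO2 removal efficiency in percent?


CO2_out / CO2_in = 6.0 / 31.9 = 0.18808777
Fraction remaining = 0.18808777
efficiency = (1 - 0.18808777) * 100 = 81.1912 %

81.1912 %


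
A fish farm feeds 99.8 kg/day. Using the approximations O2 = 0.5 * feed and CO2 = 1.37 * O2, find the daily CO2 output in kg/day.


O2 = 99.8 * 0.5 = 49.9
CO2 = 49.9 * 1.37 = 68.363

68.363 kg/day


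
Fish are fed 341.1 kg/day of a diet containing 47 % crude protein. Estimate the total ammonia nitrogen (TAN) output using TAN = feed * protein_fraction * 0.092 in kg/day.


Protein in feed = 341.1 * 47/100 = 160.317 kg/day
TAN = protein * 0.092 = 160.317 * 0.092 = 14.749164 kg/day

14.749164 kg/day


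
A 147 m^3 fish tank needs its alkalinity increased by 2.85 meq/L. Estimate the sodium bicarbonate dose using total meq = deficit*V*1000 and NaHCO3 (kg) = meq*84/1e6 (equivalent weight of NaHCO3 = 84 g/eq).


Tank volume in L = 147 m^3 * 1000 = 147000 L
Total meq required = 2.85 meq/L * 147000 L = 418950 meq
NaHCO3 mass = 418950 meq * 84 mg/meq / 1e6 = 35.1918 kg

35.1918 kg


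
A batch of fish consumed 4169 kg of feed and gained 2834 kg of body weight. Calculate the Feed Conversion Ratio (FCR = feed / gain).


FCR = feed consumed / weight gained
FCR = 4169 kg / 2834 kg = 1.47107

1.47107


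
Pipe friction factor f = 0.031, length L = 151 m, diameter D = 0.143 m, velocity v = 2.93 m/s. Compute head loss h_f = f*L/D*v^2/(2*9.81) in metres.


v^2 = 2.93^2 = 8.5849 m^2/s^2
L/D = 151/0.143 = 1055.9441
h_f = f*(L/D)*v^2/(2g) = 0.031 * 1055.9441 * 8.5849 / 19.62 = 14.3232 m

14.3232 m


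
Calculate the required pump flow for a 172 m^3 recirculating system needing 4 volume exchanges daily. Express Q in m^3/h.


Daily recirculation volume = 172 m^3 * 4 = 688 m^3/day
Flow rate Q = daily volume / 24 h = 688 / 24 = 28.6667 m^3/h

28.6667 m^3/h


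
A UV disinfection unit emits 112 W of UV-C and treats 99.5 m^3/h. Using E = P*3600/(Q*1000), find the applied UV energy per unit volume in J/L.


Energy delivered per hour = 112 W * 3600 s = 403200 J/h
Volume treated per hour = 99.5 m^3/h * 1000 = 99500 L/h
dose = 403200 / 99500 = 4.05226 J/L

4.05226 J/L


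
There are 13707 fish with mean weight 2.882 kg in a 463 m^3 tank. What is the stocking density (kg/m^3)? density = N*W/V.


Total biomass = 13707 fish * 2.882 kg = 39503.574 kg
Density = total biomass / volume = 39503.574 / 463 = 85.3209 kg/m^3

85.3209 kg/m^3


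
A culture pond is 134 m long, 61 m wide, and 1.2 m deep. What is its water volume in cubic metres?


Base area = L * W = 134 * 61 = 8174 m^2
Volume = area * depth = 8174 * 1.2 = 9808.8 m^3

9808.8 m^3


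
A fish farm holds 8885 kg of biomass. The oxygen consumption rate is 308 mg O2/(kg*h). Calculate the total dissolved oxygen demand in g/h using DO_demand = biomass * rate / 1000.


Total O2 consumption (mg/h) = 8885 kg * 308 mg/(kg*h) = 2736580 mg/h
Convert to g/h: 2736580 / 1000 = 2736.58 g/h

2736.58 g/h


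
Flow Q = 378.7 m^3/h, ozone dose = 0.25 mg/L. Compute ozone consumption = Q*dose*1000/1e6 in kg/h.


O3 demand (mg/h) = Q * dose * 1000 = 378.7 * 0.25 * 1000 = 94675 mg/h
Convert mg to kg: 94675 / 1e6 = 0.094675 kg/h

0.094675 kg/h


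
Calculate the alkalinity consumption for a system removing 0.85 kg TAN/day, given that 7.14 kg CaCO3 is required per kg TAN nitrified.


Alkalinity factor: 7.14 kg CaCO3 consumed per kg TAN nitrified
alk = 0.85 kg TAN * 7.14 = 6.069 kg CaCO3/day

6.069 kg CaCO3/day


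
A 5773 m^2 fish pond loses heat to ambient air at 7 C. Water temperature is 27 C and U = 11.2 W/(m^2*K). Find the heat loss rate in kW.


Temperature difference dT = 27 - 7 = 20 K
Heat loss (W) = U * A * dT = 11.2 * 5773 * 20 = 1293152 W
Convert to kW: 1293152 / 1000 = 1293.152 kW

1293.152 kW


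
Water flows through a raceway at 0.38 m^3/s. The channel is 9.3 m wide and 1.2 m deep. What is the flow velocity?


Cross-sectional area = W * d = 9.3 * 1.2 = 11.16 m^2
Velocity = Q / A = 0.38 / 11.16 = 0.0340502 m/s

0.0340502 m/s


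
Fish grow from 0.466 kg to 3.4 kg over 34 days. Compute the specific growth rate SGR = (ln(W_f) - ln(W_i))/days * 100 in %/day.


ln(W_f) = ln(3.4) = 1.2237754
ln(W_i) = ln(0.466) = -0.76356964
ln(W_f) - ln(W_i) = 1.2237754 - -0.76356964 = 1.987345
SGR = 1.987345 / 34 * 100 = 5.84513 %/day

5.84513 %/day


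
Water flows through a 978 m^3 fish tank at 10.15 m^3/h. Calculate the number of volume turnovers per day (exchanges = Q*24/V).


Daily flow volume = 10.15 m^3/h * 24 h = 243.6 m^3/day
Exchanges = daily flow / tank volume = 243.6 / 978 = 0.24908 exchanges/day

0.24908 exchanges/day


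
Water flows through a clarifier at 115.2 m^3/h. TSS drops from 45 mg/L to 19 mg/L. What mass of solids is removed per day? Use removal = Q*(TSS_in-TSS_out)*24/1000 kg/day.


Concentration drop: TSS_in - TSS_out = 45 - 19 = 26 mg/L
Hourly solids removed = Q * dTSS = 115.2 m^3/h * 26 mg/L = 2995.2 g/h  (m^3/h * mg/L = g/h)
Daily solids removed = 2995.2 * 24 = 71884.8 g/day
Convert g to kg: 71884.8 / 1000 = 71.8848 kg/day

71.8848 kg/day


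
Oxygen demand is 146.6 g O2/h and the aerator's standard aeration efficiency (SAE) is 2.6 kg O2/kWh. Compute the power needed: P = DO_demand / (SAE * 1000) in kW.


SAE in g O2/kWh = 2.6 * 1000 = 2600 g/kWh
P = DO_demand / SAE_g = 146.6 / 2600 = 0.0563846 kW

0.0563846 kW


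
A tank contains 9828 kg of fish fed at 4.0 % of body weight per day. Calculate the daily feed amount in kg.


Feeding rate fraction = 4.0% / 100 = 0.04
Daily feed = 9828 kg * 0.04 = 393.12 kg/day

393.12 kg/day


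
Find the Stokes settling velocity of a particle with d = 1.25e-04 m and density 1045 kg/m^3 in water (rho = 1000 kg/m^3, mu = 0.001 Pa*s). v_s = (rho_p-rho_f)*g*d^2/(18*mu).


Density difference: rho_p - rho_f = 1045 - 1000 = 45 kg/m^3
d^2 = (1.25e-04)^2 = 1.5625e-08 m^2
Numerator = (rho_p - rho_f) * g * d^2 = 45 * 9.81 * 1.5625e-08 = 6.8976563e-06
Denominator = 18 * mu = 18 * 0.001 = 0.018
v_s = 6.8976563e-06 / 0.018 = 3.83203e-04 m/s
Check: Re = rho_f * v_s * d / mu = 1000 * 3.83203e-04 * 1.25e-04 / 0.001 = 0.0479 < 1, so Stokes' law applies.

3.83203e-04 m/s


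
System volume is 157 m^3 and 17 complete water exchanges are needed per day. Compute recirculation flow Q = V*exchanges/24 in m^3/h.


Daily recirculation volume = 157 m^3 * 17 = 2669 m^3/day
Flow rate Q = daily volume / 24 h = 2669 / 24 = 111.208 m^3/h

111.208 m^3/h


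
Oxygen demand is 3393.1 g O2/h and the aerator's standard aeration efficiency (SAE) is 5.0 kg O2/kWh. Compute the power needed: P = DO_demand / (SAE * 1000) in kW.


SAE in g O2/kWh = 5.0 * 1000 = 5000 g/kWh
P = DO_demand / SAE_g = 3393.1 / 5000 = 0.67862 kW

0.67862 kW


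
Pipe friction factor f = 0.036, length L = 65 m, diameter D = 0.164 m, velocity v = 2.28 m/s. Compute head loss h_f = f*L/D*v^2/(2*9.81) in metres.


v^2 = 2.28^2 = 5.1984 m^2/s^2
L/D = 65/0.164 = 396.34146
h_f = f*(L/D)*v^2/(2g) = 0.036 * 396.34146 * 5.1984 / 19.62 = 3.78044 m

3.78044 m


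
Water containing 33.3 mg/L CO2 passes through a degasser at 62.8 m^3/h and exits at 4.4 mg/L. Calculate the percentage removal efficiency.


CO2_out / CO2_in = 4.4 / 33.3 = 0.13213213
Fraction remaining = 0.13213213
efficiency = (1 - 0.13213213) * 100 = 86.7868 %

86.7868 %


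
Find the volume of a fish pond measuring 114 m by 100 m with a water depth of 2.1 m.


Base area = L * W = 114 * 100 = 11400 m^2
Volume = area * depth = 11400 * 2.1 = 23940 m^3

23940 m^3


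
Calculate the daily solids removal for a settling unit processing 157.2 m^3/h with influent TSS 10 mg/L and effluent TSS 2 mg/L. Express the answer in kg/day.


Concentration drop: TSS_in - TSS_out = 10 - 2 = 8 mg/L
Hourly solids removed = Q * dTSS = 157.2 m^3/h * 8 mg/L = 1257.6 g/h  (m^3/h * mg/L = g/h)
Daily solids removed = 1257.6 * 24 = 30182.4 g/day
Convert g to kg: 30182.4 / 1000 = 30.1824 kg/day

30.1824 kg/day


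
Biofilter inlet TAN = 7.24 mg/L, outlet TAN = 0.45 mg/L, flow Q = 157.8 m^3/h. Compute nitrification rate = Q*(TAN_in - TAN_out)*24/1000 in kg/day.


Concentration drop: TAN_in - TAN_out = 7.24 - 0.45 = 6.79 mg/L
Hourly TAN removed = Q * dTAN = 157.8 m^3/h * 6.79 mg/L = 1071.462 g/h  (m^3/h * mg/L = g/h)
Daily TAN removed = 1071.462 * 24 = 25715.088 g/day
Convert to kg/day: 25715.088 / 1000 = 25.715088 kg/day

25.715088 kg/day


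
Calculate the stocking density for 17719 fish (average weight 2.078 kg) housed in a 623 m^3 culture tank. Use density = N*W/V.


Total biomass = 17719 fish * 2.078 kg = 36820.082 kg
Density = total biomass / volume = 36820.082 / 623 = 59.1013 kg/m^3

59.1013 kg/m^3


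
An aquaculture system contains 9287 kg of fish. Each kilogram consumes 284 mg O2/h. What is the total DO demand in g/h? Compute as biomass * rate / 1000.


Total O2 consumption (mg/h) = 9287 kg * 284 mg/(kg*h) = 2637508 mg/h
Convert to g/h: 2637508 / 1000 = 2637.508 g/h

2637.508 g/h


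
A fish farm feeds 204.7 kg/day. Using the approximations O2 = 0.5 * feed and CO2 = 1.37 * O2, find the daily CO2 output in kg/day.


O2 = 204.7 * 0.5 = 102.35
CO2 = 102.35 * 1.37 = 140.2195

140.2195 kg/day


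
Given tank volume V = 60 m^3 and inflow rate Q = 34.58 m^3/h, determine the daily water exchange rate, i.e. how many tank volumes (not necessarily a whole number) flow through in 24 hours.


Daily flow volume = 34.58 m^3/h * 24 h = 829.92 m^3/day
Exchanges = daily flow / tank volume = 829.92 / 60 = 13.832 exchanges/day

13.832 exchanges/day


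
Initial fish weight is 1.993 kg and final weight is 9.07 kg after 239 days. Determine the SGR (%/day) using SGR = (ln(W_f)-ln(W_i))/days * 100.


ln(W_f) = ln(9.07) = 2.2049723
ln(W_i) = ln(1.993) = 0.68964104
ln(W_f) - ln(W_i) = 2.2049723 - 0.68964104 = 1.5153313
SGR = 1.5153313 / 239 * 100 = 0.63403 %/day

0.63403 %/day


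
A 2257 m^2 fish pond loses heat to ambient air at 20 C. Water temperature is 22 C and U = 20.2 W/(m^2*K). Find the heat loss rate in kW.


Temperature difference dT = 22 - 20 = 2 K
Heat loss (W) = U * A * dT = 20.2 * 2257 * 2 = 91182.8 W
Convert to kW: 91182.8 / 1000 = 91.1828 kW

91.1828 kW


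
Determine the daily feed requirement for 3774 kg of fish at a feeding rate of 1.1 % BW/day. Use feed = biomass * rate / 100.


Feeding rate fraction = 1.1% / 100 = 0.011
Daily feed = 3774 kg * 0.011 = 41.514 kg/day

41.514 kg/day


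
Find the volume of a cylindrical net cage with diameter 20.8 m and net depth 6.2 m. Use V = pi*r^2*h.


r = d/2 = 20.8/2 = 10.4 m
Base area = pi*r^2 = pi*10.4^2 = 339.79466 m^2
Volume = 339.79466 * 6.2 = 2106.73 m^3

2106.73 m^3


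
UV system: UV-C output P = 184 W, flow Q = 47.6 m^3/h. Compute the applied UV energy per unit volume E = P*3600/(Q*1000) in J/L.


Energy delivered per hour = 184 W * 3600 s = 662400 J/h
Volume treated per hour = 47.6 m^3/h * 1000 = 47600 L/h
dose = 662400 / 47600 = 13.916 J/L

13.916 J/L


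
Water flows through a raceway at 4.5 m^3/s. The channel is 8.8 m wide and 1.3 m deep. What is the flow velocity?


Cross-sectional area = W * d = 8.8 * 1.3 = 11.44 m^2
Velocity = Q / A = 4.5 / 11.44 = 0.393357 m/s

0.393357 m/s


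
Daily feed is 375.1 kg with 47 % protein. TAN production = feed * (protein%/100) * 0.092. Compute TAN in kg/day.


Protein in feed = 375.1 * 47/100 = 176.297 kg/day
TAN = protein * 0.092 = 176.297 * 0.092 = 16.219324 kg/day

16.219324 kg/day


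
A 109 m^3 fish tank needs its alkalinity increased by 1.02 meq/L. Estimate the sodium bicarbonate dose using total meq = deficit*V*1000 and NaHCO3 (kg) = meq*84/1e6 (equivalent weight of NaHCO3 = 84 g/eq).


Tank volume in L = 109 m^3 * 1000 = 109000 L
Total meq required = 1.02 meq/L * 109000 L = 111180 meq
NaHCO3 mass = 111180 meq * 84 mg/meq / 1e6 = 9.33912 kg

9.33912 kg


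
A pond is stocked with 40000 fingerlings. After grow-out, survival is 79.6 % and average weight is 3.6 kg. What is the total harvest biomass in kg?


Survivors = 40000 * 79.6/100 = 31840 fish
Harvest biomass = survivors * W_f = 31840 * 3.6 = 114624 kg

114624 kg


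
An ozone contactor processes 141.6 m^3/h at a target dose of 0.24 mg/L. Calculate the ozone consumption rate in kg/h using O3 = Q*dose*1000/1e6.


O3 demand (mg/h) = Q * dose * 1000 = 141.6 * 0.24 * 1000 = 33984 mg/h
Convert mg to kg: 33984 / 1e6 = 0.033984 kg/h

0.033984 kg/h


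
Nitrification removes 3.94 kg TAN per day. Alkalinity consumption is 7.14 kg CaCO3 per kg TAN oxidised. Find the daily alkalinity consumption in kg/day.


Alkalinity factor: 7.14 kg CaCO3 consumed per kg TAN nitrified
alk = 3.94 kg TAN * 7.14 = 28.1316 kg CaCO3/day

28.1316 kg CaCO3/day


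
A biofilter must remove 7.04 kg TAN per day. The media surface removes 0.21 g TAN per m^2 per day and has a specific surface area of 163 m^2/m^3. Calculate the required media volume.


A = 7.04*1000 / 0.21 = 33523.81 m^2
V = 33523.81 / 163 = 205.668

205.668 m^3


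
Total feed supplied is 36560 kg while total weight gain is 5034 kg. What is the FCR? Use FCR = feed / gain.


FCR = feed consumed / weight gained
FCR = 36560 kg / 5034 kg = 7.26261

7.26261


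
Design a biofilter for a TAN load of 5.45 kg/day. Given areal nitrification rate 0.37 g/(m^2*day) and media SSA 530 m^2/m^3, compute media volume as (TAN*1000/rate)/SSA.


A = 5.45*1000 / 0.37 = 14729.73 m^2
V = 14729.73 / 530 = 27.7919

27.7919 m^3


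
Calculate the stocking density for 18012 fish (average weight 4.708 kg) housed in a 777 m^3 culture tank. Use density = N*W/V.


Total biomass = 18012 fish * 4.708 kg = 84800.496 kg
Density = total biomass / volume = 84800.496 / 777 = 109.138 kg/m^3

109.138 kg/m^3


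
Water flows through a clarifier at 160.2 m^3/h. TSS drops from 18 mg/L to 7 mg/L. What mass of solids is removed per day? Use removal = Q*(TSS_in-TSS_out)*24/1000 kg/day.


Concentration drop: TSS_in - TSS_out = 18 - 7 = 11 mg/L
Hourly solids removed = Q * dTSS = 160.2 m^3/h * 11 mg/L = 1762.2 g/h  (m^3/h * mg/L = g/h)
Daily solids removed = 1762.2 * 24 = 42292.8 g/day
Convert g to kg: 42292.8 / 1000 = 42.2928 kg/day

42.2928 kg/day


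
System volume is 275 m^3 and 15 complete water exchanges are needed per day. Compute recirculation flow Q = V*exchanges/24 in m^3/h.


Daily recirculation volume = 275 m^3 * 15 = 4125 m^3/day
Flow rate Q = daily volume / 24 h = 4125 / 24 = 171.875 m^3/h

171.875 m^3/h


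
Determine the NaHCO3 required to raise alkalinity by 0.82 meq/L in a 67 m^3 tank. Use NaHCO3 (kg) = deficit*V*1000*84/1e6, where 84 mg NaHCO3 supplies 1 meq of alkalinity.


Tank volume in L = 67 m^3 * 1000 = 67000 L
Total meq required = 0.82 meq/L * 67000 L = 54940 meq
NaHCO3 mass = 54940 meq * 84 mg/meq / 1e6 = 4.61496 kg

4.61496 kg


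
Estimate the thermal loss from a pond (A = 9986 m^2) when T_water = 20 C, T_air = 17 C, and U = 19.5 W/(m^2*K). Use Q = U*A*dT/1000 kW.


Temperature difference dT = 20 - 17 = 3 K
Heat loss (W) = U * A * dT = 19.5 * 9986 * 3 = 584181 W
Convert to kW: 584181 / 1000 = 584.181 kW

584.181 kW


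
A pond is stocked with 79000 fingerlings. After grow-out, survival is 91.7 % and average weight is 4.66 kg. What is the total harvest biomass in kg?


Survivors = 79000 * 91.7/100 = 72443 fish
Harvest biomass = survivors * W_f = 72443 * 4.66 = 337584.38 kg

337584.38 kg


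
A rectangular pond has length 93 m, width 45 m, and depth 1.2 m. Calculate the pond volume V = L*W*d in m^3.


Base area = L * W = 93 * 45 = 4185 m^2
Volume = area * depth = 4185 * 1.2 = 5022 m^3

5022 m^3


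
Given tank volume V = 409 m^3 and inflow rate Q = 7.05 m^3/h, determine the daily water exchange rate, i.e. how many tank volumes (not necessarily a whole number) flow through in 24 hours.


Daily flow volume = 7.05 m^3/h * 24 h = 169.2 m^3/day
Exchanges = daily flow / tank volume = 169.2 / 409 = 0.413692 exchanges/day

0.413692 exchanges/day


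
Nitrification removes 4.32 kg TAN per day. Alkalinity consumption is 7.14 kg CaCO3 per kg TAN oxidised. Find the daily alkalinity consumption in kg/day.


Alkalinity factor: 7.14 kg CaCO3 consumed per kg TAN nitrified
alk = 4.32 kg TAN * 7.14 = 30.8448 kg CaCO3/day

30.8448 kg CaCO3/day


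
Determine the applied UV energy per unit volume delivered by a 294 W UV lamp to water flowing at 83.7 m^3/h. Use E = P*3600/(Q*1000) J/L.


Energy delivered per hour = 294 W * 3600 s = 1058400 J/h
Volume treated per hour = 83.7 m^3/h * 1000 = 83700 L/h
dose = 1058400 / 83700 = 12.6452 J/L

12.6452 J/L


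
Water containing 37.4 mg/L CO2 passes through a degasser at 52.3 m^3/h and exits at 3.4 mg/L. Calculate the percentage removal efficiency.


CO2_out / CO2_in = 3.4 / 37.4 = 0.090909091
Fraction remaining = 0.090909091
efficiency = (1 - 0.090909091) * 100 = 90.9091 %

90.9091 %


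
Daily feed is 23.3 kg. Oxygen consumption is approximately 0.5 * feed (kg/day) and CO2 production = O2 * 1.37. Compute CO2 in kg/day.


O2 = 23.3 * 0.5 = 11.65
CO2 = 11.65 * 1.37 = 15.9605

15.9605 kg/day


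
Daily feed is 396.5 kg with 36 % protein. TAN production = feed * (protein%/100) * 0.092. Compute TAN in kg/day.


Protein in feed = 396.5 * 36/100 = 142.74 kg/day
TAN = protein * 0.092 = 142.74 * 0.092 = 13.13208 kg/day

13.13208 kg/day


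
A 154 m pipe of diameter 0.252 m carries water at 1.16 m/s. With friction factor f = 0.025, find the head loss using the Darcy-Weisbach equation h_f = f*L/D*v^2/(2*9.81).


v^2 = 1.16^2 = 1.3456 m^2/s^2
L/D = 154/0.252 = 611.11111
h_f = f*(L/D)*v^2/(2g) = 0.025 * 611.11111 * 1.3456 / 19.62 = 1.0478 m

1.0478 m


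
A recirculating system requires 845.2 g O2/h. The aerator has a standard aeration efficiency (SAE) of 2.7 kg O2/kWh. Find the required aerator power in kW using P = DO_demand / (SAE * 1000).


SAE in g O2/kWh = 2.7 * 1000 = 2700 g/kWh
P = DO_demand / SAE_g = 845.2 / 2700 = 0.313037 kW

0.313037 kW


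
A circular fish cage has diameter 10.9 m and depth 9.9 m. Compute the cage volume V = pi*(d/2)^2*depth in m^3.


r = d/2 = 10.9/2 = 5.45 m
Base area = pi*r^2 = pi*5.45^2 = 93.313156 m^2
Volume = 93.313156 * 9.9 = 923.8 m^3

923.8 m^3


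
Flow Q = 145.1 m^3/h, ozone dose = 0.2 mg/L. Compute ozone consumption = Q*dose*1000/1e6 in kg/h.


O3 demand (mg/h) = Q * dose * 1000 = 145.1 * 0.2 * 1000 = 29020 mg/h
Convert mg to kg: 29020 / 1e6 = 0.02902 kg/h

0.02902 kg/h


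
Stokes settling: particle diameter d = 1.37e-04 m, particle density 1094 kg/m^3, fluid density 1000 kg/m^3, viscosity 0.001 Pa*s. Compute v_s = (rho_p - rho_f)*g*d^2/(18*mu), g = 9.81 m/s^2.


Density difference: rho_p - rho_f = 1094 - 1000 = 94 kg/m^3
d^2 = (1.37e-04)^2 = 1.8769e-08 m^2
Numerator = (rho_p - rho_f) * g * d^2 = 94 * 9.81 * 1.8769e-08 = 1.7307646e-05
Denominator = 18 * mu = 18 * 0.001 = 0.018
v_s = 1.7307646e-05 / 0.018 = 9.61536e-04 m/s
Check: Re = rho_f * v_s * d / mu = 1000 * 9.61536e-04 * 1.37e-04 / 0.001 = 0.132 < 1, so Stokes' law applies.

9.61536e-04 m/s


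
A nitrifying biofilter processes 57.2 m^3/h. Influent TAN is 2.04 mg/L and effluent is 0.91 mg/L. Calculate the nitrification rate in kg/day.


Concentration drop: TAN_in - TAN_out = 2.04 - 0.91 = 1.13 mg/L
Hourly TAN removed = Q * dTAN = 57.2 m^3/h * 1.13 mg/L = 64.636 g/h  (m^3/h * mg/L = g/h)
Daily TAN removed = 64.636 * 24 = 1551.264 g/day
Convert to kg/day: 1551.264 / 1000 = 1.551264 kg/day

1.551264 kg/day


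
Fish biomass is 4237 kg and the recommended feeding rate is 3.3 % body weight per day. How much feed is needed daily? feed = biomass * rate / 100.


Feeding rate fraction = 3.3% / 100 = 0.033
Daily feed = 4237 kg * 0.033 = 139.821 kg/day

139.821 kg/day


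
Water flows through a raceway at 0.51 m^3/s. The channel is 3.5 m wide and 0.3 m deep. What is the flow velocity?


Cross-sectional area = W * d = 3.5 * 0.3 = 1.05 m^2
Velocity = Q / A = 0.51 / 1.05 = 0.485714 m/s

0.485714 m/s


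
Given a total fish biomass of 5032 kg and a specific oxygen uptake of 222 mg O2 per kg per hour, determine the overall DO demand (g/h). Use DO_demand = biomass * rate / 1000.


Total O2 consumption (mg/h) = 5032 kg * 222 mg/(kg*h) = 1117104 mg/h
Convert to g/h: 1117104 / 1000 = 1117.104 g/h

1117.104 g/h


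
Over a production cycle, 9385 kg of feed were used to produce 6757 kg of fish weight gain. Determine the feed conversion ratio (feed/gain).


FCR = feed consumed / weight gained
FCR = 9385 kg / 6757 kg = 1.38893

1.38893


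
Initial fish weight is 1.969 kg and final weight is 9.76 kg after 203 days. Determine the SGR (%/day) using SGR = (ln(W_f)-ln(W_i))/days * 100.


ln(W_f) = ln(9.76) = 2.2782924
ln(W_i) = ln(1.969) = 0.6775258
ln(W_f) - ln(W_i) = 2.2782924 - 0.6775258 = 1.6007666
SGR = 1.6007666 / 203 * 100 = 0.788555 %/day

0.788555 %/day


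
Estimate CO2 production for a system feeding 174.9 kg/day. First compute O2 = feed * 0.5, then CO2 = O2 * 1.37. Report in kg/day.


O2 = 174.9 * 0.5 = 87.45
CO2 = 87.45 * 1.37 = 119.8065

119.8065 kg/day


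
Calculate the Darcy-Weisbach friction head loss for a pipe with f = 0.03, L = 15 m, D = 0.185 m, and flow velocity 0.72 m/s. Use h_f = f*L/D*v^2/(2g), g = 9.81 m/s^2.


v^2 = 0.72^2 = 0.5184 m^2/s^2
L/D = 15/0.185 = 81.081081
h_f = f*(L/D)*v^2/(2g) = 0.03 * 81.081081 * 0.5184 / 19.62 = 0.0642698 m

0.0642698 m


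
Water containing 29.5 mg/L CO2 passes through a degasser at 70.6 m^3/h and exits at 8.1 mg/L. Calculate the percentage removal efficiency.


CO2_out / CO2_in = 8.1 / 29.5 = 0.27457627
Fraction remaining = 0.27457627
efficiency = (1 - 0.27457627) * 100 = 72.5424 %

72.5424 %


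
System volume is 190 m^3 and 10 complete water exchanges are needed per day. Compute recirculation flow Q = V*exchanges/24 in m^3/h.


Daily recirculation volume = 190 m^3 * 10 = 1900 m^3/day
Flow rate Q = daily volume / 24 h = 1900 / 24 = 79.1667 m^3/h

79.1667 m^3/h
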